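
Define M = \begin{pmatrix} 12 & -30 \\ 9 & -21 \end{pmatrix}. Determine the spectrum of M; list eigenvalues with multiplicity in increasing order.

-6, -3

Characteristic polynomial: p(t) = t^2 + 9t + 18 = (t + 3)(t + 6).
Roots (with multiplicity): -6, -3.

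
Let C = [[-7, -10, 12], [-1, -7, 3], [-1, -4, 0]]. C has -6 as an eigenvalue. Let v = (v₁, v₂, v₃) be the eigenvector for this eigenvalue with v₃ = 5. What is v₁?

10

C + 6I = [[-1, -10, 12], [-1, -1, 3], [-1, -4, 6]].
Solving (C + 6I)v = 0 gives the eigenspace spanned by (10, 5, 5).
With v₃ = 5, v = (10, 5, 5), so v₁ = 10.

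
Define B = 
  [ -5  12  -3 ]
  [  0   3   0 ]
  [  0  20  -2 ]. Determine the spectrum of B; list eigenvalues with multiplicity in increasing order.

-5, -2, 3

Characteristic polynomial: p(λ) = λ^3 + 4λ^2 - 11λ - 30 = (λ - 3)(λ + 2)(λ + 5).
Roots (with multiplicity): -5, -2, 3.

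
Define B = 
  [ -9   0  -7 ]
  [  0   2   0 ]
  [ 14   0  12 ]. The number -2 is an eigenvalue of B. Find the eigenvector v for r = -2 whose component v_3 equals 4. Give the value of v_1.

-4

B + 2I = [[-7, 0, -7], [0, 4, 0], [14, 0, 14]].
Solving (B + 2I)v = 0 gives the eigenspace spanned by (-4, 0, 4).
With v_3 = 4, v = (-4, 0, 4), so v_1 = -4.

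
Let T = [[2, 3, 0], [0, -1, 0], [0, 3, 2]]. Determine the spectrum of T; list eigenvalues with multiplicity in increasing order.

-1, 2, 2

Characteristic polynomial: p(s) = s^3 - 3s^2 + 4 = (s - 2)^2(s + 1).
Roots (with multiplicity): -1, 2, 2.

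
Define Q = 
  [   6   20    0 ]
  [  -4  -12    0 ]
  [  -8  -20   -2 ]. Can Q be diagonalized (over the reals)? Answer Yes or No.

Yes

Characteristic polynomial: p(r) = r^3 + 8r^2 + 20r + 16 = (r + 2)^2(r + 4).
r = -2 has algebraic multiplicity 2; rank(Q + 2I) = 1, so geometric multiplicity = 2.
Every eigenvalue has geometric = algebraic multiplicity, so Q is diagonalizable.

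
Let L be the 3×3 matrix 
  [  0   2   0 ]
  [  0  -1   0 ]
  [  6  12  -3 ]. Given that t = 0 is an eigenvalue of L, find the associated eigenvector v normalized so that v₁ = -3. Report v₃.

L = [[0, 2, 0], [0, -1, 0], [6, 12, -3]].
Solving (L)v = 0 gives the eigenspace spanned by (-3, 0, -6).
With v₁ = -3, v = (-3, 0, -6), so v₃ = -6.

-6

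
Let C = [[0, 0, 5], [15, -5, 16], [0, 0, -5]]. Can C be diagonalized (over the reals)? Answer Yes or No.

No

Characteristic polynomial: p(λ) = λ^3 + 10λ^2 + 25λ = λ(λ + 5)^2.
λ = -5 has algebraic multiplicity 2; rank(C + 5I) = 2, so geometric multiplicity = 1.
Geometric multiplicity < algebraic multiplicity, so C is not diagonalizable.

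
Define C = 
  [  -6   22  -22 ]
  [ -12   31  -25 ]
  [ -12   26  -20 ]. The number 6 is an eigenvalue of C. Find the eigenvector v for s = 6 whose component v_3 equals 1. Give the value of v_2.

1

C − 6I = [[-12, 22, -22], [-12, 25, -25], [-12, 26, -26]].
Solving (C − 6I)v = 0 gives the eigenspace spanned by (0, 1, 1).
With v_3 = 1, v = (0, 1, 1), so v_2 = 1.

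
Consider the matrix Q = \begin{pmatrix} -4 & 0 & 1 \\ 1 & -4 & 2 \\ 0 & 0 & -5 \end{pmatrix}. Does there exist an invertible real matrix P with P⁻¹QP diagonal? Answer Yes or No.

Characteristic polynomial: p(r) = r^3 + 13r^2 + 56r + 80 = (r + 4)^2(r + 5).
r = -4 has algebraic multiplicity 2; rank(Q + 4I) = 2, so geometric multiplicity = 1.
Geometric multiplicity < algebraic multiplicity, so Q is not diagonalizable.

No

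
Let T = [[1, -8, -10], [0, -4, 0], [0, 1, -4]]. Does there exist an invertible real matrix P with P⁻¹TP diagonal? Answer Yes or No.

No

Characteristic polynomial: p(s) = s^3 + 7s^2 + 8s - 16 = (s - 1)(s + 4)^2.
s = -4 has algebraic multiplicity 2; rank(T + 4I) = 2, so geometric multiplicity = 1.
Geometric multiplicity < algebraic multiplicity, so T is not diagonalizable.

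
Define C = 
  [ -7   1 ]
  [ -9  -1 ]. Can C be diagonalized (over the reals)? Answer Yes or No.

No

Characteristic polynomial: p(s) = s^2 + 8s + 16 = (s + 4)^2.
s = -4 has algebraic multiplicity 2; rank(C + 4I) = 1, so geometric multiplicity = 1.
Geometric multiplicity < algebraic multiplicity, so C is not diagonalizable.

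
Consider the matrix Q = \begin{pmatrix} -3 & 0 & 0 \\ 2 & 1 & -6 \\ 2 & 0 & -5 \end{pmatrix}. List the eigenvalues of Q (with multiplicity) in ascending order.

-5, -3, 1

Characteristic polynomial: p(λ) = λ^3 + 7λ^2 + 7λ - 15 = (λ - 1)(λ + 3)(λ + 5).
Roots (with multiplicity): -5, -3, 1.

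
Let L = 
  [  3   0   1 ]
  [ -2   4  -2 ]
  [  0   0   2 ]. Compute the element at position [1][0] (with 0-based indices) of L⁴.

-350

Characteristic polynomial: λ^3 - 9λ^2 + 26λ - 24 = (λ - 4)(λ - 3)(λ - 2), so the eigenvalues are 2, 3, 4.
λ=3: eigenvector (1, 2, 0).
λ=4: eigenvector (0, 1, 0).
λ=2: eigenvector (-1, 0, 1).
P = [[1, 0, -1], [2, 1, 0], [0, 0, 1]], D = diag(3, 4, 2), P⁻¹ = [[1, 0, 1], [-2, 1, -2], [0, 0, 1]].
L⁴ = P·diag(81, 256, 16)·P⁻¹ = [[81, 0, 65], [-350, 256, -350], [0, 0, 16]].
The requested entry is -350.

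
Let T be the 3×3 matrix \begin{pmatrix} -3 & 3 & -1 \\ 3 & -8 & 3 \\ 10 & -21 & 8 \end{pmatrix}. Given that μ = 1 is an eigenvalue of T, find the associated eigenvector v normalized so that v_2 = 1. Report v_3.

3

T − 1I = [[-4, 3, -1], [3, -9, 3], [10, -21, 7]].
Solving (T − 1I)v = 0 gives the eigenspace spanned by (0, 1, 3).
With v_2 = 1, v = (0, 1, 3), so v_3 = 3.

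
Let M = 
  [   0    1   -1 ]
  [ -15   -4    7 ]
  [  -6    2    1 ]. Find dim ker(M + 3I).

M + 3I = [[3, 1, -1], [-15, -1, 7], [-6, 2, 4]].
This matrix has rank 2, so its null space has dimension 3 − 2 = 1.

1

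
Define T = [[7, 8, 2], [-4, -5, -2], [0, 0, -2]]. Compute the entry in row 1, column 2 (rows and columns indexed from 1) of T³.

56

Characteristic polynomial: r^3 - 7r - 6 = (r - 3)(r + 1)(r + 2), so the eigenvalues are -2, -1, 3.
r=-1: eigenvector (1, -1, 0).
r=3: eigenvector (2, -1, 0).
r=-2: eigenvector (-2, 2, 1).
P = [[1, 2, -2], [-1, -1, 2], [0, 0, 1]], D = diag(-1, 3, -2), P⁻¹ = [[-1, -2, 2], [1, 1, 0], [0, 0, 1]].
T³ = P·diag(-1, 27, -8)·P⁻¹ = [[55, 56, 14], [-28, -29, -14], [0, 0, -8]].
The requested entry is 56.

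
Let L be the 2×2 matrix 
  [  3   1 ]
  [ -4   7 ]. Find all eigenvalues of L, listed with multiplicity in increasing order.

Characteristic polynomial: p(r) = r^2 - 10r + 25 = (r - 5)^2.
Roots (with multiplicity): 5, 5.

5, 5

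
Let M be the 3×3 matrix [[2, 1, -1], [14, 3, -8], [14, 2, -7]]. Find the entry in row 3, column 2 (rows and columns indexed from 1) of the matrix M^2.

Characteristic polynomial: μ^3 + 2μ^2 - 13μ + 10 = (μ - 2)(μ - 1)(μ + 5), so the eigenvalues are -5, 1, 2.
μ=2: eigenvector (1, 2, 2).
μ=1: eigenvector (-1, -1, -2).
μ=-5: eigenvector (0, 1, 1).
P = [[1, -1, 0], [2, -1, 1], [2, -2, 1]], D = diag(2, 1, -5), P⁻¹ = [[1, 1, -1], [0, 1, -1], [-2, 0, 1]].
M² = P·diag(4, 1, 25)·P⁻¹ = [[4, 3, -3], [-42, 7, 18], [-42, 6, 19]].
The requested entry is 6.

6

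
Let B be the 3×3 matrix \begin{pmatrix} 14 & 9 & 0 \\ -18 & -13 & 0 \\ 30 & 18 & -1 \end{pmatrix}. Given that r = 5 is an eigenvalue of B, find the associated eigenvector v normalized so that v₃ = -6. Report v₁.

B − 5I = [[9, 9, 0], [-18, -18, 0], [30, 18, -6]].
Solving (B − 5I)v = 0 gives the eigenspace spanned by (-3, 3, -6).
With v₃ = -6, v = (-3, 3, -6), so v₁ = -3.

-3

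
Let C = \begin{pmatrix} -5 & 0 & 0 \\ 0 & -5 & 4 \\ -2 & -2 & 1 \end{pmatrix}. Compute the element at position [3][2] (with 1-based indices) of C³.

-26

Characteristic polynomial: r^3 + 9r^2 + 23r + 15 = (r + 1)(r + 3)(r + 5), so the eigenvalues are -5, -3, -1.
r=-3: eigenvector (0, 2, 1).
r=-1: eigenvector (0, -1, -1).
r=-5: eigenvector (1, -1, 0).
P = [[0, 0, 1], [2, -1, -1], [1, -1, 0]], D = diag(-3, -1, -5), P⁻¹ = [[1, 1, -1], [1, 1, -2], [1, 0, 0]].
C³ = P·diag(-27, -1, -125)·P⁻¹ = [[-125, 0, 0], [72, -53, 52], [-26, -26, 25]].
The requested entry is -26.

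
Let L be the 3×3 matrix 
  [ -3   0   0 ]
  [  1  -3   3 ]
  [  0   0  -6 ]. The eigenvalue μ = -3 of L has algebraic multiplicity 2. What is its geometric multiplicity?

1

L + 3I = [[0, 0, 0], [1, 0, 3], [0, 0, -3]].
This matrix has rank 2, so its null space has dimension 3 − 2 = 1.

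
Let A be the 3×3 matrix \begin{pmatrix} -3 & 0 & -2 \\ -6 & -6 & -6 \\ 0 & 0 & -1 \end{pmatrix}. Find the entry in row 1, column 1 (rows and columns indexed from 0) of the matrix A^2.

Characteristic polynomial: s^3 + 10s^2 + 27s + 18 = (s + 1)(s + 3)(s + 6), so the eigenvalues are -6, -3, -1.
s=-1: eigenvector (1, 0, -1).
s=-6: eigenvector (0, 1, 0).
s=-3: eigenvector (1, -2, 0).
P = [[1, 0, 1], [0, 1, -2], [-1, 0, 0]], D = diag(-1, -6, -3), P⁻¹ = [[0, 0, -1], [2, 1, 2], [1, 0, 1]].
A² = P·diag(1, 36, 9)·P⁻¹ = [[9, 0, 8], [54, 36, 54], [0, 0, 1]].
The requested entry is 36.

36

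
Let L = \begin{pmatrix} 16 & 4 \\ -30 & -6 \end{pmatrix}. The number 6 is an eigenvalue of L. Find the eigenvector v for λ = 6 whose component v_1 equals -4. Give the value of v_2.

10

L − 6I = [[10, 4], [-30, -12]].
Solving (L − 6I)v = 0 gives the eigenspace spanned by (-4, 10).
With v_1 = -4, v = (-4, 10), so v_2 = 10.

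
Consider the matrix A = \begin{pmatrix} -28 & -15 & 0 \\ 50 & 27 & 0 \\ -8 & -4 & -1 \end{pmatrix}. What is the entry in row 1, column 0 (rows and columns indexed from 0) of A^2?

-50

Characteristic polynomial: μ^3 + 2μ^2 - 5μ - 6 = (μ - 2)(μ + 1)(μ + 3), so the eigenvalues are -3, -1, 2.
μ=-3: eigenvector (3, -5, 2).
μ=-1: eigenvector (0, 0, 1).
μ=2: eigenvector (-1, 2, 0).
P = [[3, 0, -1], [-5, 0, 2], [2, 1, 0]], D = diag(-3, -1, 2), P⁻¹ = [[2, 1, 0], [-4, -2, 1], [5, 3, 0]].
A² = P·diag(9, 1, 4)·P⁻¹ = [[34, 15, 0], [-50, -21, 0], [32, 16, 1]].
The requested entry is -50.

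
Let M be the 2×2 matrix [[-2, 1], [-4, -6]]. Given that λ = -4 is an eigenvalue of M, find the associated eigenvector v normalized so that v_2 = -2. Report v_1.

1

M + 4I = [[2, 1], [-4, -2]].
Solving (M + 4I)v = 0 gives the eigenspace spanned by (1, -2).
With v_2 = -2, v = (1, -2), so v_1 = 1.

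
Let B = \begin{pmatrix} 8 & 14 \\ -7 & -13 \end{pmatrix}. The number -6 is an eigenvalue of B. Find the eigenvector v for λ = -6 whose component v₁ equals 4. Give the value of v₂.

-4

B + 6I = [[14, 14], [-7, -7]].
Solving (B + 6I)v = 0 gives the eigenspace spanned by (4, -4).
With v₁ = 4, v = (4, -4), so v₂ = -4.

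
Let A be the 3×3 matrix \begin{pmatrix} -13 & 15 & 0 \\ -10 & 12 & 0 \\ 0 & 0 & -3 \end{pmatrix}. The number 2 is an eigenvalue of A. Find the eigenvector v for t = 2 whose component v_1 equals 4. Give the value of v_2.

A − 2I = [[-15, 15, 0], [-10, 10, 0], [0, 0, -5]].
Solving (A − 2I)v = 0 gives the eigenspace spanned by (4, 4, 0).
With v_1 = 4, v = (4, 4, 0), so v_2 = 4.

4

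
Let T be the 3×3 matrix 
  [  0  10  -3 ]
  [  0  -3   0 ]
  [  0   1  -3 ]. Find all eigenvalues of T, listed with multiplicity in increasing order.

Characteristic polynomial: p(λ) = λ^3 + 6λ^2 + 9λ = λ(λ + 3)^2.
Roots (with multiplicity): -3, -3, 0.

-3, -3, 0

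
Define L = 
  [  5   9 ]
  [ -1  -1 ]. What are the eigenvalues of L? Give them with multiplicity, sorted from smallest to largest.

2, 2

Characteristic polynomial: p(t) = t^2 - 4t + 4 = (t - 2)^2.
Roots (with multiplicity): 2, 2.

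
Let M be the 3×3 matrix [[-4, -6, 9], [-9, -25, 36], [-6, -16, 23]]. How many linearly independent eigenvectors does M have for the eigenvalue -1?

1

M + 1I = [[-3, -6, 9], [-9, -24, 36], [-6, -16, 24]].
This matrix has rank 2, so its null space has dimension 3 − 2 = 1.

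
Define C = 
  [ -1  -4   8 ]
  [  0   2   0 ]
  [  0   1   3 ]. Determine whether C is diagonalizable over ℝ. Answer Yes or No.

Characteristic polynomial: p(μ) = μ^3 - 4μ^2 + μ + 6 = (μ - 3)(μ - 2)(μ + 1).
All 3 eigenvalues are distinct, so C is diagonalizable.

Yes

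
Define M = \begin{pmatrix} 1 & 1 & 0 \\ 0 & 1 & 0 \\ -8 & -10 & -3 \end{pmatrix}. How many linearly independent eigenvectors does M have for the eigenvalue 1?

M − 1I = [[0, 1, 0], [0, 0, 0], [-8, -10, -4]].
This matrix has rank 2, so its null space has dimension 3 − 2 = 1.

1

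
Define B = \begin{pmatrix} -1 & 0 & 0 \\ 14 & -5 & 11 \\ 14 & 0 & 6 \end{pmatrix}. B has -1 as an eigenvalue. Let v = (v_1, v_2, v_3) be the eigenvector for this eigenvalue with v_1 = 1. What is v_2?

-2

B + 1I = [[0, 0, 0], [14, -4, 11], [14, 0, 7]].
Solving (B + 1I)v = 0 gives the eigenspace spanned by (1, -2, -2).
With v_1 = 1, v = (1, -2, -2), so v_2 = -2.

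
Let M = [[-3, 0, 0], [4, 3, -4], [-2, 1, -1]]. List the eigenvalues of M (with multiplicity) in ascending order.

Characteristic polynomial: p(μ) = μ^3 + μ^2 - 5μ + 3 = (μ - 1)^2(μ + 3).
Roots (with multiplicity): -3, 1, 1.

-3, 1, 1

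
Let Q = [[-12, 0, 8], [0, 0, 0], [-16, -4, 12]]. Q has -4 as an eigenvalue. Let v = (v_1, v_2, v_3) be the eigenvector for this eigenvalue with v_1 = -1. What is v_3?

Q + 4I = [[-8, 0, 8], [0, 4, 0], [-16, -4, 16]].
Solving (Q + 4I)v = 0 gives the eigenspace spanned by (-1, 0, -1).
With v_1 = -1, v = (-1, 0, -1), so v_3 = -1.

-1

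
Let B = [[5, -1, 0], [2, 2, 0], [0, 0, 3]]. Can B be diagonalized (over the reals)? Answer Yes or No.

Characteristic polynomial: p(μ) = μ^3 - 10μ^2 + 33μ - 36 = (μ - 4)(μ - 3)^2.
μ = 3 has algebraic multiplicity 2; rank(B − 3I) = 1, so geometric multiplicity = 2.
Every eigenvalue has geometric = algebraic multiplicity, so B is diagonalizable.

Yes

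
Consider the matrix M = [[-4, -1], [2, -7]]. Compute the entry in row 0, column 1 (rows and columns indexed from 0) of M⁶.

31031

Characteristic polynomial: t^2 + 11t + 30 = (t + 5)(t + 6), so the eigenvalues are -6, -5.
t=-6: eigenvector (1, 2).
t=-5: eigenvector (-1, -1).
P = [[1, -1], [2, -1]], D = diag(-6, -5), P⁻¹ = [[-1, 1], [-2, 1]].
M⁶ = P·diag(46656, 15625)·P⁻¹ = [[-15406, 31031], [-62062, 77687]].
The requested entry is 31031.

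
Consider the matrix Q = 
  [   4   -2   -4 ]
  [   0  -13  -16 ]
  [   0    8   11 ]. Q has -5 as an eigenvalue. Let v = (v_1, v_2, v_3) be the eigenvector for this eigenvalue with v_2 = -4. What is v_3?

2

Q + 5I = [[9, -2, -4], [0, -8, -16], [0, 8, 16]].
Solving (Q + 5I)v = 0 gives the eigenspace spanned by (0, -4, 2).
With v_2 = -4, v = (0, -4, 2), so v_3 = 2.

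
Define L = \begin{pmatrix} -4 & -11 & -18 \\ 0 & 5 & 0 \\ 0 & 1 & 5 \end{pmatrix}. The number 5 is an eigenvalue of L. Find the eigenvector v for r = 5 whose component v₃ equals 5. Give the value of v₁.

L − 5I = [[-9, -11, -18], [0, 0, 0], [0, 1, 0]].
Solving (L − 5I)v = 0 gives the eigenspace spanned by (-10, 0, 5).
With v₃ = 5, v = (-10, 0, 5), so v₁ = -10.

-10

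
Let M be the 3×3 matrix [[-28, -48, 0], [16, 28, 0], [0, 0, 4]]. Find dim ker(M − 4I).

2

M − 4I = [[-32, -48, 0], [16, 24, 0], [0, 0, 0]].
This matrix has rank 1, so its null space has dimension 3 − 1 = 2.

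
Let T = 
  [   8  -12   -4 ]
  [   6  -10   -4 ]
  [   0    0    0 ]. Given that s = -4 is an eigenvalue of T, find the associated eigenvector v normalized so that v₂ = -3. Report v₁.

T + 4I = [[12, -12, -4], [6, -6, -4], [0, 0, 4]].
Solving (T + 4I)v = 0 gives the eigenspace spanned by (-3, -3, 0).
With v₂ = -3, v = (-3, -3, 0), so v₁ = -3.

-3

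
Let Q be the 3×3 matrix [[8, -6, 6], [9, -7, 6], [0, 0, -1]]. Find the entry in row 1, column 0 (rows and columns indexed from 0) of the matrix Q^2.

9

Characteristic polynomial: t^3 - 3t - 2 = (t - 2)(t + 1)^2, so the eigenvalues are -1, -1, 2.
t=2: eigenvector (1, 1, 0).
t=-1: eigenvector (2, 3, 0).
t=-1: eigenvector (-2, -2, 1).
P = [[1, 2, -2], [1, 3, -2], [0, 0, 1]], D = diag(2, -1, -1), P⁻¹ = [[3, -2, 2], [-1, 1, 0], [0, 0, 1]].
Q² = P·diag(4, 1, 1)·P⁻¹ = [[10, -6, 6], [9, -5, 6], [0, 0, 1]].
The requested entry is 9.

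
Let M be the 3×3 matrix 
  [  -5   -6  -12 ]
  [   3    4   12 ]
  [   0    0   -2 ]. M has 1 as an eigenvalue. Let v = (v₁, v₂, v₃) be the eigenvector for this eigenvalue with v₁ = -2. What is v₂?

2

M − 1I = [[-6, -6, -12], [3, 3, 12], [0, 0, -3]].
Solving (M − 1I)v = 0 gives the eigenspace spanned by (-2, 2, 0).
With v₁ = -2, v = (-2, 2, 0), so v₂ = 2.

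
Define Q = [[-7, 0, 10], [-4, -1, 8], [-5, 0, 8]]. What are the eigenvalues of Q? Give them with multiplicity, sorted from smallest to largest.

-2, -1, 3

Characteristic polynomial: p(λ) = λ^3 - 7λ - 6 = (λ - 3)(λ + 1)(λ + 2).
Roots (with multiplicity): -2, -1, 3.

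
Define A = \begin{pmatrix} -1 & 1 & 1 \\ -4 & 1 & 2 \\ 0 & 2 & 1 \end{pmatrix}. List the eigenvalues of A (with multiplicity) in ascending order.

Characteristic polynomial: p(μ) = μ^3 - μ^2 - μ + 1 = (μ - 1)^2(μ + 1).
Roots (with multiplicity): -1, 1, 1.

-1, 1, 1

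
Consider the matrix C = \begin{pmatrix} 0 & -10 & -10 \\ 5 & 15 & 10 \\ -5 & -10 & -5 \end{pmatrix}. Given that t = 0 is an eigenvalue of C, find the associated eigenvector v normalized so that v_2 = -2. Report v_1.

C = [[0, -10, -10], [5, 15, 10], [-5, -10, -5]].
Solving (C)v = 0 gives the eigenspace spanned by (2, -2, 2).
With v_2 = -2, v = (2, -2, 2), so v_1 = 2.

2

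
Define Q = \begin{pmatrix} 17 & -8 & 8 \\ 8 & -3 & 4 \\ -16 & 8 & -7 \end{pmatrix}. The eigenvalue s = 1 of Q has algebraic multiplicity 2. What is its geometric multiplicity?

2

Q − 1I = [[16, -8, 8], [8, -4, 4], [-16, 8, -8]].
This matrix has rank 1, so its null space has dimension 3 − 1 = 2.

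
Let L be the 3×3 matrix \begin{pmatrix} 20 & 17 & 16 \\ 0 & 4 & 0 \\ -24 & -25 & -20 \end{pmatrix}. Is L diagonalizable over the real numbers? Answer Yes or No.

No

Characteristic polynomial: p(λ) = λ^3 - 4λ^2 - 16λ + 64 = (λ - 4)^2(λ + 4).
λ = 4 has algebraic multiplicity 2; rank(L − 4I) = 2, so geometric multiplicity = 1.
Geometric multiplicity < algebraic multiplicity, so L is not diagonalizable.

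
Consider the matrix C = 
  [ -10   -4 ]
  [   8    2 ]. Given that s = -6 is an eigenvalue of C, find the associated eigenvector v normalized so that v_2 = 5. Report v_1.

-5

C + 6I = [[-4, -4], [8, 8]].
Solving (C + 6I)v = 0 gives the eigenspace spanned by (-5, 5).
With v_2 = 5, v = (-5, 5), so v_1 = -5.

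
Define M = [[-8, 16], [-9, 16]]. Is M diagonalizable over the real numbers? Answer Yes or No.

Characteristic polynomial: p(r) = r^2 - 8r + 16 = (r - 4)^2.
r = 4 has algebraic multiplicity 2; rank(M − 4I) = 1, so geometric multiplicity = 1.
Geometric multiplicity < algebraic multiplicity, so M is not diagonalizable.

No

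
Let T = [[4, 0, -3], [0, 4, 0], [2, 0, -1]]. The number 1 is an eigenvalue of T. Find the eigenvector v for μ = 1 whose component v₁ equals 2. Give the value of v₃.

2

T − 1I = [[3, 0, -3], [0, 3, 0], [2, 0, -2]].
Solving (T − 1I)v = 0 gives the eigenspace spanned by (2, 0, 2).
With v₁ = 2, v = (2, 0, 2), so v₃ = 2.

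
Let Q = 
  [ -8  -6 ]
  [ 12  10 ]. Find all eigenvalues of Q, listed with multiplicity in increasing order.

Characteristic polynomial: p(μ) = μ^2 - 2μ - 8 = (μ - 4)(μ + 2).
Roots (with multiplicity): -2, 4.

-2, 4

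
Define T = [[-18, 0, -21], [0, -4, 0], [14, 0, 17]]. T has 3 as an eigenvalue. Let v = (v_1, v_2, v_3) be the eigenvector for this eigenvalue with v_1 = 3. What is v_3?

T − 3I = [[-21, 0, -21], [0, -7, 0], [14, 0, 14]].
Solving (T − 3I)v = 0 gives the eigenspace spanned by (3, 0, -3).
With v_1 = 3, v = (3, 0, -3), so v_3 = -3.

-3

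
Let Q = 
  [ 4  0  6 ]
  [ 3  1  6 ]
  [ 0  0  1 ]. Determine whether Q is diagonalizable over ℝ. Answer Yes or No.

Characteristic polynomial: p(t) = t^3 - 6t^2 + 9t - 4 = (t - 4)(t - 1)^2.
t = 1 has algebraic multiplicity 2; rank(Q − 1I) = 1, so geometric multiplicity = 2.
Every eigenvalue has geometric = algebraic multiplicity, so Q is diagonalizable.

Yes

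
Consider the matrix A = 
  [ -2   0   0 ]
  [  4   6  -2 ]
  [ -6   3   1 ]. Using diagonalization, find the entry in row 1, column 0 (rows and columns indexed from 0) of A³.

Characteristic polynomial: λ^3 - 5λ^2 - 2λ + 24 = (λ - 4)(λ - 3)(λ + 2), so the eigenvalues are -2, 3, 4.
λ=-2: eigenvector (1, 0, 2).
λ=4: eigenvector (0, 1, 1).
λ=3: eigenvector (0, 2, 3).
P = [[1, 0, 0], [0, 1, 2], [2, 1, 3]], D = diag(-2, 4, 3), P⁻¹ = [[1, 0, 0], [4, 3, -2], [-2, -1, 1]].
A³ = P·diag(-8, 64, 27)·P⁻¹ = [[-8, 0, 0], [148, 138, -74], [78, 111, -47]].
The requested entry is 148.

148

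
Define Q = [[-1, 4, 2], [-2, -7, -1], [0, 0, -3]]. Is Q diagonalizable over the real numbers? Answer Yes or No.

No

Characteristic polynomial: p(μ) = μ^3 + 11μ^2 + 39μ + 45 = (μ + 3)^2(μ + 5).
μ = -3 has algebraic multiplicity 2; rank(Q + 3I) = 2, so geometric multiplicity = 1.
Geometric multiplicity < algebraic multiplicity, so Q is not diagonalizable.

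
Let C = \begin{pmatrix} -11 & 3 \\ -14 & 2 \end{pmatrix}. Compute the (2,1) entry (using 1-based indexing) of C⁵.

-29414

Characteristic polynomial: r^2 + 9r + 20 = (r + 4)(r + 5), so the eigenvalues are -5, -4.
r=-4: eigenvector (3, 7).
r=-5: eigenvector (1, 2).
P = [[3, 1], [7, 2]], D = diag(-4, -5), P⁻¹ = [[-2, 1], [7, -3]].
C⁵ = P·diag(-1024, -3125)·P⁻¹ = [[-15731, 6303], [-29414, 11582]].
The requested entry is -29414.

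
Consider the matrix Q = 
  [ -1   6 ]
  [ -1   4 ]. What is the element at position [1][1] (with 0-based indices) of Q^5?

94

Characteristic polynomial: t^2 - 3t + 2 = (t - 2)(t - 1), so the eigenvalues are 1, 2.
t=1: eigenvector (3, 1).
t=2: eigenvector (-2, -1).
P = [[3, -2], [1, -1]], D = diag(1, 2), P⁻¹ = [[1, -2], [1, -3]].
Q⁵ = P·diag(1, 32)·P⁻¹ = [[-61, 186], [-31, 94]].
The requested entry is 94.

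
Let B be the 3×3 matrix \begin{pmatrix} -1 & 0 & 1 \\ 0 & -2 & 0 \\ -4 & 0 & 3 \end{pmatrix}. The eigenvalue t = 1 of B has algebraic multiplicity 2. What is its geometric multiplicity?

B − 1I = [[-2, 0, 1], [0, -3, 0], [-4, 0, 2]].
This matrix has rank 2, so its null space has dimension 3 − 2 = 1.

1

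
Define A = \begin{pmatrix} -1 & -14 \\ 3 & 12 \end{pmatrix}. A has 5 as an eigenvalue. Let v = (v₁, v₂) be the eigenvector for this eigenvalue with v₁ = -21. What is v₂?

9

A − 5I = [[-6, -14], [3, 7]].
Solving (A − 5I)v = 0 gives the eigenspace spanned by (-21, 9).
With v₁ = -21, v = (-21, 9), so v₂ = 9.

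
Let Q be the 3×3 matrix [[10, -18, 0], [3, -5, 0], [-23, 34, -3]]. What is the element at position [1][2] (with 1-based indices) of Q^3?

Characteristic polynomial: μ^3 - 2μ^2 - 11μ + 12 = (μ - 4)(μ - 1)(μ + 3), so the eigenvalues are -3, 1, 4.
μ=4: eigenvector (3, 1, -5).
μ=1: eigenvector (2, 1, -3).
μ=-3: eigenvector (0, 0, 1).
P = [[3, 2, 0], [1, 1, 0], [-5, -3, 1]], D = diag(4, 1, -3), P⁻¹ = [[1, -2, 0], [-1, 3, 0], [2, -1, 1]].
Q³ = P·diag(64, 1, -27)·P⁻¹ = [[190, -378, 0], [63, -125, 0], [-371, 658, -27]].
The requested entry is -378.

-378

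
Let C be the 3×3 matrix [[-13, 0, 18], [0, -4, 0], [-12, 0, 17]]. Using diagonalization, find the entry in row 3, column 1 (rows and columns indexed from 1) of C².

Characteristic polynomial: t^3 - 21t - 20 = (t - 5)(t + 1)(t + 4), so the eigenvalues are -4, -1, 5.
t=-1: eigenvector (3, 0, 2).
t=-4: eigenvector (0, 1, 0).
t=5: eigenvector (1, 0, 1).
P = [[3, 0, 1], [0, 1, 0], [2, 0, 1]], D = diag(-1, -4, 5), P⁻¹ = [[1, 0, -1], [0, 1, 0], [-2, 0, 3]].
C² = P·diag(1, 16, 25)·P⁻¹ = [[-47, 0, 72], [0, 16, 0], [-48, 0, 73]].
The requested entry is -48.

-48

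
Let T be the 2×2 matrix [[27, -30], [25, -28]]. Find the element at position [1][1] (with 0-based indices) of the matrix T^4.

406

Characteristic polynomial: λ^2 + λ - 6 = (λ - 2)(λ + 3), so the eigenvalues are -3, 2.
λ=-3: eigenvector (1, 1).
λ=2: eigenvector (-6, -5).
P = [[1, -6], [1, -5]], D = diag(-3, 2), P⁻¹ = [[-5, 6], [-1, 1]].
T⁴ = P·diag(81, 16)·P⁻¹ = [[-309, 390], [-325, 406]].
The requested entry is 406.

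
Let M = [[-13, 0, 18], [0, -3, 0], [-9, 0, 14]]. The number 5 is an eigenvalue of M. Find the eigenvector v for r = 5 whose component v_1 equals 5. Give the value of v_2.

0

M − 5I = [[-18, 0, 18], [0, -8, 0], [-9, 0, 9]].
Solving (M − 5I)v = 0 gives the eigenspace spanned by (5, 0, 5).
With v_1 = 5, v = (5, 0, 5), so v_2 = 0.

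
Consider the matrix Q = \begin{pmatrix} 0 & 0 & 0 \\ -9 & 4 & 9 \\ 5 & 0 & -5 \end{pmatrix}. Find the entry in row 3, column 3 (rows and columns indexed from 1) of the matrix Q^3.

-125

Characteristic polynomial: s^3 + s^2 - 20s = s(s - 4)(s + 5), so the eigenvalues are -5, 0, 4.
s=0: eigenvector (1, 0, 1).
s=4: eigenvector (0, 1, 0).
s=-5: eigenvector (0, -1, 1).
P = [[1, 0, 0], [0, 1, -1], [1, 0, 1]], D = diag(0, 4, -5), P⁻¹ = [[1, 0, 0], [-1, 1, 1], [-1, 0, 1]].
Q³ = P·diag(0, 64, -125)·P⁻¹ = [[0, 0, 0], [-189, 64, 189], [125, 0, -125]].
The requested entry is -125.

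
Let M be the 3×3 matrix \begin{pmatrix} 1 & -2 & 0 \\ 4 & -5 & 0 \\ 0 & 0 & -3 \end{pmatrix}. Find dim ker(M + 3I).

2

M + 3I = [[4, -2, 0], [4, -2, 0], [0, 0, 0]].
This matrix has rank 1, so its null space has dimension 3 − 1 = 2.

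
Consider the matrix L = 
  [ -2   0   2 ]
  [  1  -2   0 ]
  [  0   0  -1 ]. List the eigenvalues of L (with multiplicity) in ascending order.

Characteristic polynomial: p(λ) = λ^3 + 5λ^2 + 8λ + 4 = (λ + 1)(λ + 2)^2.
Roots (with multiplicity): -2, -2, -1.

-2, -2, -1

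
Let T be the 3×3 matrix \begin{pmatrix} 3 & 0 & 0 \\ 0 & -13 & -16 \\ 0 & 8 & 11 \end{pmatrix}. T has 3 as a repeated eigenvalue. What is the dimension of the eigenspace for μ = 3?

2

T − 3I = [[0, 0, 0], [0, -16, -16], [0, 8, 8]].
This matrix has rank 1, so its null space has dimension 3 − 1 = 2.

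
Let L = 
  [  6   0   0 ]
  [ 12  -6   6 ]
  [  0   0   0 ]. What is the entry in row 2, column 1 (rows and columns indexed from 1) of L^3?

432

Characteristic polynomial: λ^3 - 36λ = λ(λ - 6)(λ + 6), so the eigenvalues are -6, 0, 6.
λ=-6: eigenvector (0, 1, 0).
λ=6: eigenvector (1, 1, 0).
λ=0: eigenvector (0, 1, 1).
P = [[0, 1, 0], [1, 1, 1], [0, 0, 1]], D = diag(-6, 6, 0), P⁻¹ = [[-1, 1, -1], [1, 0, 0], [0, 0, 1]].
L³ = P·diag(-216, 216, 0)·P⁻¹ = [[216, 0, 0], [432, -216, 216], [0, 0, 0]].
The requested entry is 432.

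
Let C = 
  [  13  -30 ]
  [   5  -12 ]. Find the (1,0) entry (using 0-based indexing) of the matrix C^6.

Characteristic polynomial: μ^2 - μ - 6 = (μ - 3)(μ + 2), so the eigenvalues are -2, 3.
μ=3: eigenvector (3, 1).
μ=-2: eigenvector (2, 1).
P = [[3, 2], [1, 1]], D = diag(3, -2), P⁻¹ = [[1, -2], [-1, 3]].
C⁶ = P·diag(729, 64)·P⁻¹ = [[2059, -3990], [665, -1266]].
The requested entry is 665.

665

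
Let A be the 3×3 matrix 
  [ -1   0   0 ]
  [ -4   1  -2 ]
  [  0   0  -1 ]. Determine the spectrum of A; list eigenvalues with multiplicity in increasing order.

Characteristic polynomial: p(λ) = λ^3 + λ^2 - λ - 1 = (λ - 1)(λ + 1)^2.
Roots (with multiplicity): -1, -1, 1.

-1, -1, 1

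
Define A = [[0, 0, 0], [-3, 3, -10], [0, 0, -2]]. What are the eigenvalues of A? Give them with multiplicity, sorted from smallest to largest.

-2, 0, 3

Characteristic polynomial: p(r) = r^3 - r^2 - 6r = r(r - 3)(r + 2).
Roots (with multiplicity): -2, 0, 3.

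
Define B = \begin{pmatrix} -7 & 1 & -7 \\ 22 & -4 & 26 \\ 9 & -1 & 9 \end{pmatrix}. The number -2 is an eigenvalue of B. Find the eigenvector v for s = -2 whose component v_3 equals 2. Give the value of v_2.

B + 2I = [[-5, 1, -7], [22, -2, 26], [9, -1, 11]].
Solving (B + 2I)v = 0 gives the eigenspace spanned by (-2, 4, 2).
With v_3 = 2, v = (-2, 4, 2), so v_2 = 4.

4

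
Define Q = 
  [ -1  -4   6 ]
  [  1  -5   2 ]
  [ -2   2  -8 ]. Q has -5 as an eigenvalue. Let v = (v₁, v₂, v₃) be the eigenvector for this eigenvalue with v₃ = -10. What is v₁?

Q + 5I = [[4, -4, 6], [1, 0, 2], [-2, 2, -3]].
Solving (Q + 5I)v = 0 gives the eigenspace spanned by (20, 5, -10).
With v₃ = -10, v = (20, 5, -10), so v₁ = 20.

20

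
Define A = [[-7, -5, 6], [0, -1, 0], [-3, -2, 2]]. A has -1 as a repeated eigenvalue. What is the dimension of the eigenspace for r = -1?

A + 1I = [[-6, -5, 6], [0, 0, 0], [-3, -2, 3]].
This matrix has rank 2, so its null space has dimension 3 − 2 = 1.

1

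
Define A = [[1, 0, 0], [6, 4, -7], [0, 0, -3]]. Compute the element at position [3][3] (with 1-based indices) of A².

Characteristic polynomial: μ^3 - 2μ^2 - 11μ + 12 = (μ - 4)(μ - 1)(μ + 3), so the eigenvalues are -3, 1, 4.
μ=4: eigenvector (0, 1, 0).
μ=1: eigenvector (1, -2, 0).
μ=-3: eigenvector (0, 1, 1).
P = [[0, 1, 0], [1, -2, 1], [0, 0, 1]], D = diag(4, 1, -3), P⁻¹ = [[2, 1, -1], [1, 0, 0], [0, 0, 1]].
A² = P·diag(16, 1, 9)·P⁻¹ = [[1, 0, 0], [30, 16, -7], [0, 0, 9]].
The requested entry is 9.

9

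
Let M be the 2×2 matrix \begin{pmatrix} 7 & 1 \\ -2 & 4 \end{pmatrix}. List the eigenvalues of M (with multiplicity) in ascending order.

5, 6

Characteristic polynomial: p(t) = t^2 - 11t + 30 = (t - 6)(t - 5).
Roots (with multiplicity): 5, 6.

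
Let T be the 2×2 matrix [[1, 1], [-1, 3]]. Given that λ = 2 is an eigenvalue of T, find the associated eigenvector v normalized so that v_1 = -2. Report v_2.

-2

T − 2I = [[-1, 1], [-1, 1]].
Solving (T − 2I)v = 0 gives the eigenspace spanned by (-2, -2).
With v_1 = -2, v = (-2, -2), so v_2 = -2.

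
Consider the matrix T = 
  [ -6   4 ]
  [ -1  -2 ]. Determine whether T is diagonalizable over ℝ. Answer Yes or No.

No

Characteristic polynomial: p(μ) = μ^2 + 8μ + 16 = (μ + 4)^2.
μ = -4 has algebraic multiplicity 2; rank(T + 4I) = 1, so geometric multiplicity = 1.
Geometric multiplicity < algebraic multiplicity, so T is not diagonalizable.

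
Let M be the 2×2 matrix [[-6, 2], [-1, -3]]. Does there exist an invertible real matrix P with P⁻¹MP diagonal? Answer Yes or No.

Characteristic polynomial: p(μ) = μ^2 + 9μ + 20 = (μ + 4)(μ + 5).
All 2 eigenvalues are distinct, so M is diagonalizable.

Yes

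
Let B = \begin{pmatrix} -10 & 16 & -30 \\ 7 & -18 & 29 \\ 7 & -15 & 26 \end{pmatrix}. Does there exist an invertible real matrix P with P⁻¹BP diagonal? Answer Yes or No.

No

Characteristic polynomial: p(λ) = λ^3 + 2λ^2 - 15λ - 36 = (λ - 4)(λ + 3)^2.
λ = -3 has algebraic multiplicity 2; rank(B + 3I) = 2, so geometric multiplicity = 1.
Geometric multiplicity < algebraic multiplicity, so B is not diagonalizable.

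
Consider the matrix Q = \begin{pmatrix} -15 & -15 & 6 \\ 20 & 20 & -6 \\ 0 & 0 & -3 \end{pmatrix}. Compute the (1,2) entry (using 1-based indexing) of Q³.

-375

Characteristic polynomial: λ^3 - 2λ^2 - 15λ = λ(λ - 5)(λ + 3), so the eigenvalues are -3, 0, 5.
λ=5: eigenvector (-3, 4, 0).
λ=0: eigenvector (-1, 1, 0).
λ=-3: eigenvector (-2, 2, 1).
P = [[-3, -1, -2], [4, 1, 2], [0, 0, 1]], D = diag(5, 0, -3), P⁻¹ = [[1, 1, 0], [-4, -3, -2], [0, 0, 1]].
Q³ = P·diag(125, 0, -27)·P⁻¹ = [[-375, -375, 54], [500, 500, -54], [0, 0, -27]].
The requested entry is -375.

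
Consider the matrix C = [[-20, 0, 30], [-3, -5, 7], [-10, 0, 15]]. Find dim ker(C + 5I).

1

C + 5I = [[-15, 0, 30], [-3, 0, 7], [-10, 0, 20]].
This matrix has rank 2, so its null space has dimension 3 − 2 = 1.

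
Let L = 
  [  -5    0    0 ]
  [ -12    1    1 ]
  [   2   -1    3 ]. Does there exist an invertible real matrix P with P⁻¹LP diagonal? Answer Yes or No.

No

Characteristic polynomial: p(t) = t^3 + t^2 - 16t + 20 = (t - 2)^2(t + 5).
t = 2 has algebraic multiplicity 2; rank(L − 2I) = 2, so geometric multiplicity = 1.
Geometric multiplicity < algebraic multiplicity, so L is not diagonalizable.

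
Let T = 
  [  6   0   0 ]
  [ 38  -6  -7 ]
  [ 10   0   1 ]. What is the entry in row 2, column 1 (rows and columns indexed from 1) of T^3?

1298

Characteristic polynomial: r^3 - r^2 - 36r + 36 = (r - 6)(r - 1)(r + 6), so the eigenvalues are -6, 1, 6.
r=1: eigenvector (0, -1, 1).
r=6: eigenvector (1, 2, 2).
r=-6: eigenvector (0, -1, 0).
P = [[0, 1, 0], [-1, 2, -1], [1, 2, 0]], D = diag(1, 6, -6), P⁻¹ = [[-2, 0, 1], [1, 0, 0], [4, -1, -1]].
T³ = P·diag(1, 216, -216)·P⁻¹ = [[216, 0, 0], [1298, -216, -217], [430, 0, 1]].
The requested entry is 1298.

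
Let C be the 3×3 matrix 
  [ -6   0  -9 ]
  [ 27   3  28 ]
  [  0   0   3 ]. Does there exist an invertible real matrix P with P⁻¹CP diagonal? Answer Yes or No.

No

Characteristic polynomial: p(s) = s^3 - 27s + 54 = (s - 3)^2(s + 6).
s = 3 has algebraic multiplicity 2; rank(C − 3I) = 2, so geometric multiplicity = 1.
Geometric multiplicity < algebraic multiplicity, so C is not diagonalizable.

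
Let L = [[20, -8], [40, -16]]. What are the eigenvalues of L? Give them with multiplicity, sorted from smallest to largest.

0, 4

Characteristic polynomial: p(λ) = λ^2 - 4λ = λ(λ - 4).
Roots (with multiplicity): 0, 4.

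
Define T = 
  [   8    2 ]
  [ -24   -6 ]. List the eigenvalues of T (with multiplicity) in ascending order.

Characteristic polynomial: p(s) = s^2 - 2s = s(s - 2).
Roots (with multiplicity): 0, 2.

0, 2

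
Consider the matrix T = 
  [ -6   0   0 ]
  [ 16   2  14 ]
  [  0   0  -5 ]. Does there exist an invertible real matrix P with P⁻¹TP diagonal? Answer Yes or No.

Yes

Characteristic polynomial: p(r) = r^3 + 9r^2 + 8r - 60 = (r - 2)(r + 5)(r + 6).
All 3 eigenvalues are distinct, so T is diagonalizable.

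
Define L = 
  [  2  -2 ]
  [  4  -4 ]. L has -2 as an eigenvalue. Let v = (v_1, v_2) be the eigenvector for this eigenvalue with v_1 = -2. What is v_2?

L + 2I = [[4, -2], [4, -2]].
Solving (L + 2I)v = 0 gives the eigenspace spanned by (-2, -4).
With v_1 = -2, v = (-2, -4), so v_2 = -4.

-4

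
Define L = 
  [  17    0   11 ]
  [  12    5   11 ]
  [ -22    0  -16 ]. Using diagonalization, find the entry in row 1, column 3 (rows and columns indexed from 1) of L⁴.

Characteristic polynomial: r^3 - 6r^2 - 25r + 150 = (r - 6)(r - 5)(r + 5), so the eigenvalues are -5, 5, 6.
r=6: eigenvector (1, 1, -1).
r=5: eigenvector (0, 1, 0).
r=-5: eigenvector (1, 1, -2).
P = [[1, 0, 1], [1, 1, 1], [-1, 0, -2]], D = diag(6, 5, -5), P⁻¹ = [[2, 0, 1], [-1, 1, 0], [-1, 0, -1]].
L⁴ = P·diag(1296, 625, 625)·P⁻¹ = [[1967, 0, 671], [1342, 625, 671], [-1342, 0, -46]].
The requested entry is 671.

671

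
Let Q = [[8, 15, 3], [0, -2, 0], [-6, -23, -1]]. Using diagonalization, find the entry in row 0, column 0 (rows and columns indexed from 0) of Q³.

242

Characteristic polynomial: μ^3 - 5μ^2 - 4μ + 20 = (μ - 5)(μ - 2)(μ + 2), so the eigenvalues are -2, 2, 5.
μ=2: eigenvector (-1, 0, 2).
μ=-2: eigenvector (-3, 1, 5).
μ=5: eigenvector (-1, 0, 1).
P = [[-1, -3, -1], [0, 1, 0], [2, 5, 1]], D = diag(2, -2, 5), P⁻¹ = [[1, -2, 1], [0, 1, 0], [-2, -1, -1]].
Q³ = P·diag(8, -8, 125)·P⁻¹ = [[242, 165, 117], [0, -8, 0], [-234, -197, -109]].
The requested entry is 242.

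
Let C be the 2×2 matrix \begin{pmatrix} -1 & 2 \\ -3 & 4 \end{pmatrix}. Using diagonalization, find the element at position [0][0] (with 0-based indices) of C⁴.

Characteristic polynomial: s^2 - 3s + 2 = (s - 2)(s - 1), so the eigenvalues are 1, 2.
s=2: eigenvector (-2, -3).
s=1: eigenvector (1, 1).
P = [[-2, 1], [-3, 1]], D = diag(2, 1), P⁻¹ = [[1, -1], [3, -2]].
C⁴ = P·diag(16, 1)·P⁻¹ = [[-29, 30], [-45, 46]].
The requested entry is -29.

-29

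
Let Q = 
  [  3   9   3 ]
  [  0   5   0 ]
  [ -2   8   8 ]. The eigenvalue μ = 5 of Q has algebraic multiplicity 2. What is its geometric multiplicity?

Q − 5I = [[-2, 9, 3], [0, 0, 0], [-2, 8, 3]].
This matrix has rank 2, so its null space has dimension 3 − 2 = 1.

1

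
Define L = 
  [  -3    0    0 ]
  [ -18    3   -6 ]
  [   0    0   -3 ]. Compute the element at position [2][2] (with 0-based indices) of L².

9

Characteristic polynomial: t^3 + 3t^2 - 9t - 27 = (t - 3)(t + 3)^2, so the eigenvalues are -3, -3, 3.
t=-3: eigenvector (1, 1, -2).
t=3: eigenvector (0, 1, 0).
t=-3: eigenvector (0, 1, 1).
P = [[1, 0, 0], [1, 1, 1], [-2, 0, 1]], D = diag(-3, 3, -3), P⁻¹ = [[1, 0, 0], [-3, 1, -1], [2, 0, 1]].
L² = P·diag(9, 9, 9)·P⁻¹ = [[9, 0, 0], [0, 9, 0], [0, 0, 9]].
The requested entry is 9.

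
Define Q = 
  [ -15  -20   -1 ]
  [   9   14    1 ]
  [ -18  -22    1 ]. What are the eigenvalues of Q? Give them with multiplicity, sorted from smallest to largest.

-6, 3, 3

Characteristic polynomial: p(λ) = λ^3 - 27λ + 54 = (λ - 3)^2(λ + 6).
Roots (with multiplicity): -6, 3, 3.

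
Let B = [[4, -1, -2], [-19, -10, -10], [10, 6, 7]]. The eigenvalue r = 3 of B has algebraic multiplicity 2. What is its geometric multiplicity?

B − 3I = [[1, -1, -2], [-19, -13, -10], [10, 6, 4]].
This matrix has rank 2, so its null space has dimension 3 − 2 = 1.

1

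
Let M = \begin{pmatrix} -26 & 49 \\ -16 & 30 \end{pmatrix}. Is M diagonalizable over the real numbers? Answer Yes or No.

Characteristic polynomial: p(λ) = λ^2 - 4λ + 4 = (λ - 2)^2.
λ = 2 has algebraic multiplicity 2; rank(M − 2I) = 1, so geometric multiplicity = 1.
Geometric multiplicity < algebraic multiplicity, so M is not diagonalizable.

No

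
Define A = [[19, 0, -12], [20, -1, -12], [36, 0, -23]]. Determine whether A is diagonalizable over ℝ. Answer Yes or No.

Yes

Characteristic polynomial: p(t) = t^3 + 5t^2 - t - 5 = (t - 1)(t + 1)(t + 5).
All 3 eigenvalues are distinct, so A is diagonalizable.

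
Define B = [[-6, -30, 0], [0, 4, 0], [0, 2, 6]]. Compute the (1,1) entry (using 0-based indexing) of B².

16

Characteristic polynomial: λ^3 - 4λ^2 - 36λ + 144 = (λ - 6)(λ - 4)(λ + 6), so the eigenvalues are -6, 4, 6.
λ=-6: eigenvector (1, 0, 0).
λ=4: eigenvector (-3, 1, -1).
λ=6: eigenvector (0, 0, 1).
P = [[1, -3, 0], [0, 1, 0], [0, -1, 1]], D = diag(-6, 4, 6), P⁻¹ = [[1, 3, 0], [0, 1, 0], [0, 1, 1]].
B² = P·diag(36, 16, 36)·P⁻¹ = [[36, 60, 0], [0, 16, 0], [0, 20, 36]].
The requested entry is 16.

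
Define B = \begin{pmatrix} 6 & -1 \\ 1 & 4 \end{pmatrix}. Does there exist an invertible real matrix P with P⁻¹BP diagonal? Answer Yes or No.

No

Characteristic polynomial: p(t) = t^2 - 10t + 25 = (t - 5)^2.
t = 5 has algebraic multiplicity 2; rank(B − 5I) = 1, so geometric multiplicity = 1.
Geometric multiplicity < algebraic multiplicity, so B is not diagonalizable.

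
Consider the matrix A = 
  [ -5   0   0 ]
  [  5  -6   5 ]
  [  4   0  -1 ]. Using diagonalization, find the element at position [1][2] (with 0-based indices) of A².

Characteristic polynomial: t^3 + 12t^2 + 41t + 30 = (t + 1)(t + 5)(t + 6), so the eigenvalues are -6, -5, -1.
t=-1: eigenvector (0, 1, 1).
t=-6: eigenvector (0, 1, 0).
t=-5: eigenvector (1, 0, -1).
P = [[0, 0, 1], [1, 1, 0], [1, 0, -1]], D = diag(-1, -6, -5), P⁻¹ = [[1, 0, 1], [-1, 1, -1], [1, 0, 0]].
A² = P·diag(1, 36, 25)·P⁻¹ = [[25, 0, 0], [-35, 36, -35], [-24, 0, 1]].
The requested entry is -35.

-35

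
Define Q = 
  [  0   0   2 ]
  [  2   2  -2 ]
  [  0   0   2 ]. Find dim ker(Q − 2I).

2

Q − 2I = [[-2, 0, 2], [2, 0, -2], [0, 0, 0]].
This matrix has rank 1, so its null space has dimension 3 − 1 = 2.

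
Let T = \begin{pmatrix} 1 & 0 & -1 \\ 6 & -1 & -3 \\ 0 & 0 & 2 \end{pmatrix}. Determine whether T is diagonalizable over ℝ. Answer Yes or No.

Yes

Characteristic polynomial: p(μ) = μ^3 - 2μ^2 - μ + 2 = (μ - 2)(μ - 1)(μ + 1).
All 3 eigenvalues are distinct, so T is diagonalizable.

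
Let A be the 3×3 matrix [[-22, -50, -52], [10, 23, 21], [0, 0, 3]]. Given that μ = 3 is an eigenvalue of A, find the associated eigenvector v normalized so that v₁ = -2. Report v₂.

1

A − 3I = [[-25, -50, -52], [10, 20, 21], [0, 0, 0]].
Solving (A − 3I)v = 0 gives the eigenspace spanned by (-2, 1, 0).
With v₁ = -2, v = (-2, 1, 0), so v₂ = 1.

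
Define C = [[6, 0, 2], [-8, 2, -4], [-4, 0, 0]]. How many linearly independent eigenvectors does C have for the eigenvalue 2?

2

C − 2I = [[4, 0, 2], [-8, 0, -4], [-4, 0, -2]].
This matrix has rank 1, so its null space has dimension 3 − 1 = 2.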